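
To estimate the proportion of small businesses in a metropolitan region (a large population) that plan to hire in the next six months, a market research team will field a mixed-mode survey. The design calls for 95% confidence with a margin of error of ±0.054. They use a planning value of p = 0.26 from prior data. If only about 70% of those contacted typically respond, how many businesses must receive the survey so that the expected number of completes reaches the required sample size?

363

For 95% confidence, z = 1.96.
Completed interviews needed: n₀ = 1.96² × 0.1924 / 0.054² ≈ 253.47 → 254.
At a 70% response rate, contacts needed = 254 / 0.70 ≈ 362.86 → 363.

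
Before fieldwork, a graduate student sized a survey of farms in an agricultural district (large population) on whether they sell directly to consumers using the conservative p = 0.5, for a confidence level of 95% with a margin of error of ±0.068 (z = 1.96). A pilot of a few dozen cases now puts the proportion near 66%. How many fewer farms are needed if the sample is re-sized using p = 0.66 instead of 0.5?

Conservative (p = 0.5): n = 1.96² × 0.25 / 0.068² ≈ 207.70 → 208.
Using p = 0.66: p(1−p) = 0.2244, so n = 1.96² × 0.2244 / 0.068² ≈ 186.43 → 187.
Reduction: 208 − 187 = 21.

21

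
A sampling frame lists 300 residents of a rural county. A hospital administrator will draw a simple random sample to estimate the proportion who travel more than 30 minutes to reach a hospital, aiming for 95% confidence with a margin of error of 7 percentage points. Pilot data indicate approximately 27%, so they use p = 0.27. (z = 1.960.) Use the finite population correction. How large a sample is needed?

Unadjusted: n₀ = 1.960² × 0.27 × 0.73 / 0.070² ≈ 154.53, so n₀ = 155.
Finite population correction with N = 300: n = n₀ / (1 + (n₀−1)/N) = 155 / (1 + 154/300) = 155 / 1.5133 ≈ 102.42.
Rounding up, n = 103.

103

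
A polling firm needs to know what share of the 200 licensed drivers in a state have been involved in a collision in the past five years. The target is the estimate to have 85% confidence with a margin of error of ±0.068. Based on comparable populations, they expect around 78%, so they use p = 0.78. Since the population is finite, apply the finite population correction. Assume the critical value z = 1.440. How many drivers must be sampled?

Unadjusted: n₀ = 1.440² × 0.78 × 0.22 / 0.068² ≈ 76.95, so n₀ = 77.
Finite population correction with N = 200: n = n₀ / (1 + (n₀−1)/N) = 77 / (1 + 76/200) = 77 / 1.3800 ≈ 55.80.
Rounding up, n = 56.

56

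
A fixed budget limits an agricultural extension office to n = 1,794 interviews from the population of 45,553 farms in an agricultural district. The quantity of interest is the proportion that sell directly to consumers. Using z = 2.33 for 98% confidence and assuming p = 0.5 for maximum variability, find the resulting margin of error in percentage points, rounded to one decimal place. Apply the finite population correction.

2.7

Finite-population factor: (N−n)/(N−1) = (45553−1794)/(45553−1) = 0.9606.
SE(p̂) = √[p(1−p)/n · (N−n)/(N−1)] = √[0.2500/1794 × 0.9606] = 0.01157.
E = z × SE = 2.33 × 0.01157 = 0.02696 ≈ 2.7 percentage points.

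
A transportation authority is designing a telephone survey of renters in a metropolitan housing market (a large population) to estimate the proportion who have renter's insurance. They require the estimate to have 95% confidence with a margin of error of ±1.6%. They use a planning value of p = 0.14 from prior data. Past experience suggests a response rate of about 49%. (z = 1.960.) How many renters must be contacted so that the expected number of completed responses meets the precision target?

Completed interviews needed: n₀ = 1.960² × 0.1204 / 0.016² ≈ 1806.75 → 1807.
At a 49% response rate, contacts needed = 1807 / 0.49 ≈ 3687.76 → 3688.

3688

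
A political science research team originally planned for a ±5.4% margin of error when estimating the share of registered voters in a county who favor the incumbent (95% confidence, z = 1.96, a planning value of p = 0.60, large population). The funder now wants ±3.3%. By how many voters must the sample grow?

530

At ±5.4%: n = 1.96² × 0.2400 / 0.054² ≈ 316.18 → 317.
At ±3.3%: n = 1.96² × 0.2400 / 0.033² ≈ 846.63 → 847.
Additional respondents: 847 − 317 = 530.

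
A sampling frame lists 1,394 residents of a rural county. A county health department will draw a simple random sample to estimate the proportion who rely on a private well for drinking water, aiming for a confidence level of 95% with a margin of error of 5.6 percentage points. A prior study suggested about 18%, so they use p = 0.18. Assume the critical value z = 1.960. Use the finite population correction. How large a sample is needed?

161

Unadjusted: n₀ = 1.960² × 0.18 × 0.82 / 0.056² ≈ 180.81, so n₀ = 181.
Finite population correction with N = 1,394: n = n₀ / (1 + (n₀−1)/N) = 181 / (1 + 180/1394) = 181 / 1.1291 ≈ 160.30.
Rounding up, n = 161.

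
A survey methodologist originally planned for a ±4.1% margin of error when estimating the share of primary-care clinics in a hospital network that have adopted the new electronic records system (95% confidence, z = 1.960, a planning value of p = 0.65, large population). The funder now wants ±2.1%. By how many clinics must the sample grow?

1462

At ±4.1%: n = 1.960² × 0.2275 / 0.041² ≈ 519.91 → 520.
At ±2.1%: n = 1.960² × 0.2275 / 0.021² ≈ 1981.78 → 1982.
Additional respondents: 1982 − 520 = 1462.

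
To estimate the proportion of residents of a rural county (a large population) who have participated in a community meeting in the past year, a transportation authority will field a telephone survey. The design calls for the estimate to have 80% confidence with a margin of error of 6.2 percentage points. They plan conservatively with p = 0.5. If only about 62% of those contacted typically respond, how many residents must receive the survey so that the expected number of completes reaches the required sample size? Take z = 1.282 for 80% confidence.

173

Completed interviews needed: n₀ = 1.282² × 0.2500 / 0.062² ≈ 106.89 → 107.
At a 62% response rate, contacts needed = 107 / 0.62 ≈ 172.58 → 173.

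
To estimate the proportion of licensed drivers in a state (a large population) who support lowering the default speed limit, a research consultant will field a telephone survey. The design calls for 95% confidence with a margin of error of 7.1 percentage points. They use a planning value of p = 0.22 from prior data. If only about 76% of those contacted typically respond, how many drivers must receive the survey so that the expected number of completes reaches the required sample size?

173

For 95% confidence, z = 1.960.
Completed interviews needed: n₀ = 1.960² × 0.1716 / 0.071² ≈ 130.77 → 131.
At a 76% response rate, contacts needed = 131 / 0.76 ≈ 172.37 → 173.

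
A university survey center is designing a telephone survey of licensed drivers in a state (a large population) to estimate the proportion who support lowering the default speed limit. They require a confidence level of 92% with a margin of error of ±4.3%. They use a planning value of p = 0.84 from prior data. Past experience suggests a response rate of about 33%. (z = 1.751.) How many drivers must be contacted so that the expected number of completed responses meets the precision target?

Completed interviews needed: n₀ = 1.751² × 0.1344 / 0.043² ≈ 222.86 → 223.
At a 33% response rate, contacts needed = 223 / 0.33 ≈ 675.76 → 676.

676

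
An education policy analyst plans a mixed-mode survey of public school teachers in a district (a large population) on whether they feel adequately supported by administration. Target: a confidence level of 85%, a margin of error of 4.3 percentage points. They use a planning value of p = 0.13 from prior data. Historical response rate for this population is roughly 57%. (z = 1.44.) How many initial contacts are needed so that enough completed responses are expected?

Completed interviews needed: n₀ = 1.44² × 0.1131 / 0.043² ≈ 126.84 → 127.
At a 57% response rate, contacts needed = 127 / 0.57 ≈ 222.81 → 223.

223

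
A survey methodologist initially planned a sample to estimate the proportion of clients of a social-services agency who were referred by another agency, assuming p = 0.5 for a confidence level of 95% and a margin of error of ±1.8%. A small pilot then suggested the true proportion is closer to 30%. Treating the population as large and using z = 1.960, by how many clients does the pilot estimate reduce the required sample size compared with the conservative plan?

475

Conservative (p = 0.5): n = 1.960² × 0.25 / 0.018² ≈ 2964.20 → 2965.
Using p = 0.30: p(1−p) = 0.2100, so n = 1.960² × 0.2100 / 0.018² ≈ 2489.93 → 2490.
Reduction: 2965 − 2490 = 475.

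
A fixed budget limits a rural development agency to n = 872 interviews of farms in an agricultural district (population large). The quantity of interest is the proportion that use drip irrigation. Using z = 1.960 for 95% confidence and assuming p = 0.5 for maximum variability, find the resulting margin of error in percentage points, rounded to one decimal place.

3.3

SE(p̂) = √[p(1−p)/n] = √[0.2500/872] = 0.01693.
E = z × SE = 1.960 × 0.01693 = 0.03319, or 3.3 percentage points.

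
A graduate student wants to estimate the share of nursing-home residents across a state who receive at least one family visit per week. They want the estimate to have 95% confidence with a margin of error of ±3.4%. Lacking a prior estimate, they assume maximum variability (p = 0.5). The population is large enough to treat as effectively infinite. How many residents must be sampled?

831

For 95% confidence, z = 1.960.
With p = 0.5, p(1−p) = 0.25.
n = z²·p(1−p)/E² = 1.960² × 0.2500 / 0.034² = 3.8416 × 0.2500 / 0.001156 ≈ 830.80.
Rounding up gives n = 831.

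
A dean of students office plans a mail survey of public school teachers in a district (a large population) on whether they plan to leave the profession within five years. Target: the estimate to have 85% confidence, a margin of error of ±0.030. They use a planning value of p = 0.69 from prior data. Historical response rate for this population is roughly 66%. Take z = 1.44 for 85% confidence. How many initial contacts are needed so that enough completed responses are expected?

747

Completed interviews needed: n₀ = 1.44² × 0.2139 / 0.030² ≈ 492.83 → 493.
At a 66% response rate, contacts needed = 493 / 0.66 ≈ 746.97 → 747.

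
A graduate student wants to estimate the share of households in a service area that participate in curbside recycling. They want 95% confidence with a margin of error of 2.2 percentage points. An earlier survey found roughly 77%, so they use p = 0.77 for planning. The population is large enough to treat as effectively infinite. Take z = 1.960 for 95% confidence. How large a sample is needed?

With p = 0.77, p(1−p) = 0.1771.
n = z²·p(1−p)/E² = 1.960² × 0.1771 / 0.022² = 3.8416 × 0.1771 / 0.000484 ≈ 1405.68.
Rounding up gives n = 1406.

1406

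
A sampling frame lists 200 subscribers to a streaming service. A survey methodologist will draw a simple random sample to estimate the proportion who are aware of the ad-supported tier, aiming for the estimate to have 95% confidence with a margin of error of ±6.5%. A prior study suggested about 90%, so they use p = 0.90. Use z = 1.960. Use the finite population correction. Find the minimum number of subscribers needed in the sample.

Unadjusted: n₀ = 1.960² × 0.90 × 0.10 / 0.065² ≈ 81.83, so n₀ = 82.
Finite population correction with N = 200: n = n₀ / (1 + (n₀−1)/N) = 82 / (1 + 81/200) = 82 / 1.4050 ≈ 58.36.
Rounding up, n = 59.

59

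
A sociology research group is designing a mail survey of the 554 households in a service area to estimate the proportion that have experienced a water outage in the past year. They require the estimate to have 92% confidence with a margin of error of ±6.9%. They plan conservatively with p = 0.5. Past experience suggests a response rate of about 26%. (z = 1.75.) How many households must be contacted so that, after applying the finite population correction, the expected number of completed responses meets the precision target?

Completed interviews needed (unadjusted): n₀ = 1.75² × 0.2500 / 0.069² ≈ 160.81 → 161.
FPC for N = 554: n = 161 / (1 + 160/554) = 161 / 1.2888 ≈ 124.92 → 125.
At a 26% response rate, contacts needed = 125 / 0.26 ≈ 480.77 → 481.

481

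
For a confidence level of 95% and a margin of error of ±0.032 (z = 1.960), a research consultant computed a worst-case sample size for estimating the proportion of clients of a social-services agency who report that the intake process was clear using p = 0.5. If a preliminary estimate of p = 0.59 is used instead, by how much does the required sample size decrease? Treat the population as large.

30

Conservative (p = 0.5): n = 1.960² × 0.25 / 0.032² ≈ 937.89 → 938.
Using p = 0.59: p(1−p) = 0.2419, so n = 1.960² × 0.2419 / 0.032² ≈ 907.50 → 908.
Reduction: 938 − 908 = 30.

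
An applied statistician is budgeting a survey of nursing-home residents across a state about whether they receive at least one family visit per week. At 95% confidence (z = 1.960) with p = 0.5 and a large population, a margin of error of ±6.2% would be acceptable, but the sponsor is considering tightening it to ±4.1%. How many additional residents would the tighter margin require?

At ±6.2%: n = 1.960² × 0.2500 / 0.062² ≈ 249.84 → 250.
At ±4.1%: n = 1.960² × 0.2500 / 0.041² ≈ 571.33 → 572.
Additional respondents: 572 − 250 = 322.

322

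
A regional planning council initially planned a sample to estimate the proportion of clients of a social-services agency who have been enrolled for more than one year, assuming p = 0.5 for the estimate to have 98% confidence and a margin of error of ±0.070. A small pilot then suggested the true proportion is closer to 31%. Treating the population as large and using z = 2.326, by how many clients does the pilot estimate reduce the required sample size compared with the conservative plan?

40

Conservative (p = 0.5): n = 2.326² × 0.25 / 0.070² ≈ 276.03 → 277.
Using p = 0.31: p(1−p) = 0.2139, so n = 2.326² × 0.2139 / 0.070² ≈ 236.18 → 237.
Reduction: 277 − 237 = 40.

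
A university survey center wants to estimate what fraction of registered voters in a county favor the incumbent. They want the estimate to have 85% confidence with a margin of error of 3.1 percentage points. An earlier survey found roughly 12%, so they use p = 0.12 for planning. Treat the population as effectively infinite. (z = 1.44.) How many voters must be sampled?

228

With p = 0.12, p(1−p) = 0.1056.
n = z²·p(1−p)/E² = 1.44² × 0.1056 / 0.031² = 2.0736 × 0.1056 / 0.000961 ≈ 227.86.
Rounding up gives n = 228.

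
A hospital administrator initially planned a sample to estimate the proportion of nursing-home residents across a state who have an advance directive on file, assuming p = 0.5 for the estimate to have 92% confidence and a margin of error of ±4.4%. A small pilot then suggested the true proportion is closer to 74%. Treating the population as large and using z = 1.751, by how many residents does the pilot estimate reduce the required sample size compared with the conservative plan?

91

Conservative (p = 0.5): n = 1.751² × 0.25 / 0.044² ≈ 395.92 → 396.
Using p = 0.74: p(1−p) = 0.1924, so n = 1.751² × 0.1924 / 0.044² ≈ 304.70 → 305.
Reduction: 396 − 305 = 91.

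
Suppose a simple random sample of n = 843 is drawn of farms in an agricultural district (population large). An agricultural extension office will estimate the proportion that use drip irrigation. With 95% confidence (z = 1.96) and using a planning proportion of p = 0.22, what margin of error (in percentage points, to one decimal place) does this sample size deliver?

SE(p̂) = √[p(1−p)/n] = √[0.1716/843] = 0.01427.
E = z × SE = 1.96 × 0.01427 = 0.02796, or 2.8 percentage points.

2.8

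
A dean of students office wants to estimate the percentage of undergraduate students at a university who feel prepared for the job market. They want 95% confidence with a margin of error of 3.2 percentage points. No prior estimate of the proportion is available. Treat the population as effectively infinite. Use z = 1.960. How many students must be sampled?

938

With no prior estimate, use p = 0.5, giving p(1−p) = 0.25.
n = z²·p(1−p)/E² = 1.960² × 0.2500 / 0.032² = 3.8416 × 0.2500 / 0.001024 ≈ 937.89.
Rounding up gives n = 938.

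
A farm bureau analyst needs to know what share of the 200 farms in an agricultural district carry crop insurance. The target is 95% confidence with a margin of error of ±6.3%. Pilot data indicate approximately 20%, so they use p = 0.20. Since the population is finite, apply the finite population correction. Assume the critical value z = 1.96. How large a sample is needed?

88

Unadjusted: n₀ = 1.96² × 0.20 × 0.80 / 0.063² ≈ 154.86, so n₀ = 155.
Finite population correction with N = 200: n = n₀ / (1 + (n₀−1)/N) = 155 / (1 + 154/200) = 155 / 1.7700 ≈ 87.57.
Rounding up, n = 88.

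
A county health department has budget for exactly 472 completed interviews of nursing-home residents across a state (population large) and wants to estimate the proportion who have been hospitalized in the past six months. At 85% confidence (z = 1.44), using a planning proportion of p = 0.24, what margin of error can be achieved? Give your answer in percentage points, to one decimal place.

2.8

SE(p̂) = √[p(1−p)/n] = √[0.1824/472] = 0.01966.
E = z × SE = 1.44 × 0.01966 = 0.02831, or 2.8 percentage points.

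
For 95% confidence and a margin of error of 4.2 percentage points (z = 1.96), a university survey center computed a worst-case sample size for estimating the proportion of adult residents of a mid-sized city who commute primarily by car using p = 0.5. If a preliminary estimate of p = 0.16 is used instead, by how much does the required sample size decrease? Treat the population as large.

252

Conservative (p = 0.5): n = 1.96² × 0.25 / 0.042² ≈ 544.44 → 545.
Using p = 0.16: p(1−p) = 0.1344, so n = 1.96² × 0.1344 / 0.042² ≈ 292.69 → 293.
Reduction: 545 − 293 = 252.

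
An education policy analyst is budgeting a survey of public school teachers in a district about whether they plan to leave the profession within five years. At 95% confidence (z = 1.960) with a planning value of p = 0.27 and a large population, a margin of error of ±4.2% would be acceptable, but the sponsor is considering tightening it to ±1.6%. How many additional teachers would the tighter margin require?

At ±4.2%: n = 1.960² × 0.1971 / 0.042² ≈ 429.24 → 430.
At ±1.6%: n = 1.960² × 0.1971 / 0.016² ≈ 2957.73 → 2958.
Additional respondents: 2958 − 430 = 2528.

2528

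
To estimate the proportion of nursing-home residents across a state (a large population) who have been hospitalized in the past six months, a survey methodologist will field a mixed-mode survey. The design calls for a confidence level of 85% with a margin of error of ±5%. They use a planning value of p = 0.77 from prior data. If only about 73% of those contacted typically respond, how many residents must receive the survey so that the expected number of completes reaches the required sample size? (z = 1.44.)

202

Completed interviews needed: n₀ = 1.44² × 0.1771 / 0.050² ≈ 146.89 → 147.
At a 73% response rate, contacts needed = 147 / 0.73 ≈ 201.37 → 202.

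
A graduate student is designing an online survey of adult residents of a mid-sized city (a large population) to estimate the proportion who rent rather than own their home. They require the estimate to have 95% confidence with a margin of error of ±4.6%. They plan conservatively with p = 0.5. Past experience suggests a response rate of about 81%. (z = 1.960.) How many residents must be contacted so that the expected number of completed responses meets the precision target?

Completed interviews needed: n₀ = 1.960² × 0.2500 / 0.046² ≈ 453.88 → 454.
At an 81% response rate, contacts needed = 454 / 0.81 ≈ 560.49 → 561.

561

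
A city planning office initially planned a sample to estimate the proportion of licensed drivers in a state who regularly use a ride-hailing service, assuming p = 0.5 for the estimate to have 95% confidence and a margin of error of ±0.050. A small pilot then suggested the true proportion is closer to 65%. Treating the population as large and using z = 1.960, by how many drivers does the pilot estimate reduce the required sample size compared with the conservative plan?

35

Conservative (p = 0.5): n = 1.960² × 0.25 / 0.050² ≈ 384.16 → 385.
Using p = 0.65: p(1−p) = 0.2275, so n = 1.960² × 0.2275 / 0.050² ≈ 349.59 → 350.
Reduction: 385 − 350 = 35.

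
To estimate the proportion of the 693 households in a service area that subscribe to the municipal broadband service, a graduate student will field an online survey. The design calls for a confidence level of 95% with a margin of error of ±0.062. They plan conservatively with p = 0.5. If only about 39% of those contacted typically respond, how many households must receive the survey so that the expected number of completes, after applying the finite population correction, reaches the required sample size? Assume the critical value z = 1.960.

472

Completed interviews needed (unadjusted): n₀ = 1.960² × 0.2500 / 0.062² ≈ 249.84 → 250.
FPC for N = 693: n = 250 / (1 + 249/693) = 250 / 1.3593 ≈ 183.92 → 184.
At a 39% response rate, contacts needed = 184 / 0.39 ≈ 471.79 → 472.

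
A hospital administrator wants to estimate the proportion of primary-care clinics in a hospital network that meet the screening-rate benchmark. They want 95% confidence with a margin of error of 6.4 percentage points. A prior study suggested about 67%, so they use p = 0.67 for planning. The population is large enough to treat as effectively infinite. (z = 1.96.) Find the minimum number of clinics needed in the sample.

With p = 0.67, p(1−p) = 0.2211.
n = z²·p(1−p)/E² = 1.96² × 0.2211 / 0.064² = 3.8416 × 0.2211 / 0.004096 ≈ 207.37.
Rounding up gives n = 208.

208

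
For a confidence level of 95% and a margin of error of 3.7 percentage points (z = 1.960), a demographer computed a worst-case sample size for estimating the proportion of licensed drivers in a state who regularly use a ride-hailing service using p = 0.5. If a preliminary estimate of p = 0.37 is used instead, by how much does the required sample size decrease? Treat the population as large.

47

Conservative (p = 0.5): n = 1.960² × 0.25 / 0.037² ≈ 701.53 → 702.
Using p = 0.37: p(1−p) = 0.2331, so n = 1.960² × 0.2331 / 0.037² ≈ 654.11 → 655.
Reduction: 702 − 655 = 47.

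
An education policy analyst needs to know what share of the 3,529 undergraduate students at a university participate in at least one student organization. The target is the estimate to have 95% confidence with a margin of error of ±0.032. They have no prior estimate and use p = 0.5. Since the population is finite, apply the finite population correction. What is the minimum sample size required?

742

For 95% confidence, z = 1.96.
Unadjusted: n₀ = 1.96² × 0.50 × 0.50 / 0.032² ≈ 937.89, so n₀ = 938.
Finite population correction with N = 3,529: n = n₀ / (1 + (n₀−1)/N) = 938 / (1 + 937/3529) = 938 / 1.2655 ≈ 741.20.
Rounding up, n = 742.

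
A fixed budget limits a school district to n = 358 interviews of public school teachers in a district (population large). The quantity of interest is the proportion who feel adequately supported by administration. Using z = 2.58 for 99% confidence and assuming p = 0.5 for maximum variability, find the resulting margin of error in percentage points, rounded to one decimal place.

SE(p̂) = √[p(1−p)/n] = √[0.2500/358] = 0.02643.
E = z × SE = 2.58 × 0.02643 = 0.06818, or 6.8 percentage points.

6.8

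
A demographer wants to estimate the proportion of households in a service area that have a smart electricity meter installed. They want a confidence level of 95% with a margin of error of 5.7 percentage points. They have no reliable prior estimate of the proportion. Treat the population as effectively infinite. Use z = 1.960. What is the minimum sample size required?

296

With no prior estimate, use p = 0.5, giving p(1−p) = 0.25.
n = z²·p(1−p)/E² = 1.960² × 0.2500 / 0.057² = 3.8416 × 0.2500 / 0.003249 ≈ 295.60.
Rounding up gives n = 296.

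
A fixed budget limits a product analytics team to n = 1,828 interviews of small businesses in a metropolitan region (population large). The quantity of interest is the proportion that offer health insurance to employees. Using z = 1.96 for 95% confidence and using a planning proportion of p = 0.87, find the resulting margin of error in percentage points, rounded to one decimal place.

1.5

SE(p̂) = √[p(1−p)/n] = √[0.1131/1828] = 0.00787.
E = z × SE = 1.96 × 0.00787 = 0.01542, or 1.5 percentage points.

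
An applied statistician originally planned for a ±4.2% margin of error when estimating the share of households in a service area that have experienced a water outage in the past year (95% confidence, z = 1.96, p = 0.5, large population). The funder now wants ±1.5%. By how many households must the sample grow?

3724

At ±4.2%: n = 1.96² × 0.2500 / 0.042² ≈ 544.44 → 545.
At ±1.5%: n = 1.96² × 0.2500 / 0.015² ≈ 4268.44 → 4269.
Additional respondents: 4269 − 545 = 3724.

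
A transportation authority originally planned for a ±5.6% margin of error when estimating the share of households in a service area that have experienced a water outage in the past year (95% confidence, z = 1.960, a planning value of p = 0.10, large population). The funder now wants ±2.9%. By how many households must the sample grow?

At ±5.6%: n = 1.960² × 0.0900 / 0.056² ≈ 110.25 → 111.
At ±2.9%: n = 1.960² × 0.0900 / 0.029² ≈ 411.11 → 412.
Additional respondents: 412 − 111 = 301.

301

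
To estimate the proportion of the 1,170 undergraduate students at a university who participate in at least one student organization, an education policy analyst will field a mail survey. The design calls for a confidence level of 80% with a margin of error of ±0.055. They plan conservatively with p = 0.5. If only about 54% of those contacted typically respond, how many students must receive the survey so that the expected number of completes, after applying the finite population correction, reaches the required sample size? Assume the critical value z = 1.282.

Completed interviews needed (unadjusted): n₀ = 1.282² × 0.2500 / 0.055² ≈ 135.83 → 136.
FPC for N = 1,170: n = 136 / (1 + 135/1170) = 136 / 1.1154 ≈ 121.93 → 122.
At a 54% response rate, contacts needed = 122 / 0.54 ≈ 225.93 → 226.

226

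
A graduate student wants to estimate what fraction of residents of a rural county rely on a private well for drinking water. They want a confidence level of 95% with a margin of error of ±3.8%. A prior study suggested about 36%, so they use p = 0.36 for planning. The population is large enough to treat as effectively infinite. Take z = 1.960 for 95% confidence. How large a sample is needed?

613

With p = 0.36, p(1−p) = 0.2304.
n = z²·p(1−p)/E² = 1.960² × 0.2304 / 0.038² = 3.8416 × 0.2304 / 0.001444 ≈ 612.95.
Rounding up gives n = 613.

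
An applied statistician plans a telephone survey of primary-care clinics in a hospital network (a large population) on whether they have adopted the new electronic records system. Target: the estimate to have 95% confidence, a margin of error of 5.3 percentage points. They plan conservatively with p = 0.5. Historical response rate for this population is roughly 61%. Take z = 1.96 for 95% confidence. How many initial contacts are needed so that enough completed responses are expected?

561

Completed interviews needed: n₀ = 1.96² × 0.2500 / 0.053² ≈ 341.90 → 342.
At a 61% response rate, contacts needed = 342 / 0.61 ≈ 560.66 → 561.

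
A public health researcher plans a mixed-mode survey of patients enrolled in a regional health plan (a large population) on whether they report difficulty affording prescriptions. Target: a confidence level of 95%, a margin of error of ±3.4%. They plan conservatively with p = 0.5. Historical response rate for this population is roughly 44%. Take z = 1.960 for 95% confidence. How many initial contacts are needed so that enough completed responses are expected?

1889

Completed interviews needed: n₀ = 1.960² × 0.2500 / 0.034² ≈ 830.80 → 831.
At a 44% response rate, contacts needed = 831 / 0.44 ≈ 1888.64 → 1889.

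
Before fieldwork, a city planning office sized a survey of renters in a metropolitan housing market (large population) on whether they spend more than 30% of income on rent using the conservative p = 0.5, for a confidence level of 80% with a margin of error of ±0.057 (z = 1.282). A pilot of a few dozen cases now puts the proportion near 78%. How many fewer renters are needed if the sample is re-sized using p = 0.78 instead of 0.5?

Conservative (p = 0.5): n = 1.282² × 0.25 / 0.057² ≈ 126.46 → 127.
Using p = 0.78: p(1−p) = 0.1716, so n = 1.282² × 0.1716 / 0.057² ≈ 86.80 → 87.
Reduction: 127 − 87 = 40.

40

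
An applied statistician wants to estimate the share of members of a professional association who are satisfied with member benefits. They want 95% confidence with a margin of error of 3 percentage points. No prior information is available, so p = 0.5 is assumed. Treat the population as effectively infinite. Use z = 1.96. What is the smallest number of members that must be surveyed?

1068

With p = 0.5, p(1−p) = 0.25.
n = z²·p(1−p)/E² = 1.96² × 0.2500 / 0.030² = 3.8416 × 0.2500 / 0.000900 ≈ 1067.11.
Rounding up gives n = 1068.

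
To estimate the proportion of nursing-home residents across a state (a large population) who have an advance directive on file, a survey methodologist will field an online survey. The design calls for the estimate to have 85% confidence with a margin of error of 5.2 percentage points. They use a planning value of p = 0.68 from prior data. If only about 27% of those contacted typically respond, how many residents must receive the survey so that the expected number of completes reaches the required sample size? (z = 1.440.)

619

Completed interviews needed: n₀ = 1.440² × 0.2176 / 0.052² ≈ 166.87 → 167.
At a 27% response rate, contacts needed = 167 / 0.27 ≈ 618.52 → 619.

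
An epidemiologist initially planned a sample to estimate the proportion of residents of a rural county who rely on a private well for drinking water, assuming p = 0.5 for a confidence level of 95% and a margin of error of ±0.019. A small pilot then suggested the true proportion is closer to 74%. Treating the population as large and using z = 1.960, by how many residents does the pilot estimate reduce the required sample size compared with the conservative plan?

613

Conservative (p = 0.5): n = 1.960² × 0.25 / 0.019² ≈ 2660.39 → 2661.
Using p = 0.74: p(1−p) = 0.1924, so n = 1.960² × 0.1924 / 0.019² ≈ 2047.43 → 2048.
Reduction: 2661 − 2048 = 613.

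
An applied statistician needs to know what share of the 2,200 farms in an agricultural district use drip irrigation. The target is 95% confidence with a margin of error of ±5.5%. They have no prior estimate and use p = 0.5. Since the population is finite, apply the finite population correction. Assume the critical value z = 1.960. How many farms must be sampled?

Unadjusted: n₀ = 1.960² × 0.50 × 0.50 / 0.055² ≈ 317.49, so n₀ = 318.
Finite population correction with N = 2,200: n = n₀ / (1 + (n₀−1)/N) = 318 / (1 + 317/2200) = 318 / 1.1441 ≈ 277.95.
Rounding up, n = 278.

278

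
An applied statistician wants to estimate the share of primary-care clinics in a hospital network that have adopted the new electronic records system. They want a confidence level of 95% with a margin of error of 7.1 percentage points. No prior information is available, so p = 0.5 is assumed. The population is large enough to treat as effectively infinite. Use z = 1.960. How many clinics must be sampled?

With p = 0.5, p(1−p) = 0.25.
n = z²·p(1−p)/E² = 1.960² × 0.2500 / 0.071² = 3.8416 × 0.2500 / 0.005041 ≈ 190.52.
Rounding up gives n = 191.

191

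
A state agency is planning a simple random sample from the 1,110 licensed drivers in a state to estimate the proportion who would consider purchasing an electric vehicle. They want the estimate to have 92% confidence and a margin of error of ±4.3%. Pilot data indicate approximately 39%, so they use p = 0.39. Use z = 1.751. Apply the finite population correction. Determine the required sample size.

Unadjusted: n₀ = 1.751² × 0.39 × 0.61 / 0.043² ≈ 394.48, so n₀ = 395.
Finite population correction with N = 1,110: n = n₀ / (1 + (n₀−1)/N) = 395 / (1 + 394/1110) = 395 / 1.3550 ≈ 291.52.
Rounding up, n = 292.

292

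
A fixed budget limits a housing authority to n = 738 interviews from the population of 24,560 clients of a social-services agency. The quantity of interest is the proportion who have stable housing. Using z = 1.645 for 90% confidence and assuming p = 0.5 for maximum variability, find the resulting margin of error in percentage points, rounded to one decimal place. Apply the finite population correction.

Finite-population factor: (N−n)/(N−1) = (24560−738)/(24560−1) = 0.9700.
SE(p̂) = √[p(1−p)/n · (N−n)/(N−1)] = √[0.2500/738 × 0.9700] = 0.01813.
E = z × SE = 1.645 × 0.01813 = 0.02982 ≈ 3.0 percentage points.

3.0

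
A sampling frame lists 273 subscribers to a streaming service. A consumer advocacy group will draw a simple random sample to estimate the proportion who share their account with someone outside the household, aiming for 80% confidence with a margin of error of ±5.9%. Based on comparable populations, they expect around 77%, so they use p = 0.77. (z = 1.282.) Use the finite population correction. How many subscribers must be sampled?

65

Unadjusted: n₀ = 1.282² × 0.77 × 0.23 / 0.059² ≈ 83.62, so n₀ = 84.
Finite population correction with N = 273: n = n₀ / (1 + (n₀−1)/N) = 84 / (1 + 83/273) = 84 / 1.3040 ≈ 64.42.
Rounding up, n = 65.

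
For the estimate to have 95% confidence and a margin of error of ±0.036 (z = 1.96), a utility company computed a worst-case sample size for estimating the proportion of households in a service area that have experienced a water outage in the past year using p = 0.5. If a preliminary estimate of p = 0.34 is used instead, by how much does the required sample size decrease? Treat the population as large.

Conservative (p = 0.5): n = 1.96² × 0.25 / 0.036² ≈ 741.05 → 742.
Using p = 0.34: p(1−p) = 0.2244, so n = 1.96² × 0.2244 / 0.036² ≈ 665.17 → 666.
Reduction: 742 − 666 = 76.

76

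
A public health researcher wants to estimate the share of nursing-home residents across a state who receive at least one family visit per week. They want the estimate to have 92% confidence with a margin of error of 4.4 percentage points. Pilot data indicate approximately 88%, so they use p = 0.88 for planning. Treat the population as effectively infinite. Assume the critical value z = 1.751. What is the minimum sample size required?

168

With p = 0.88, p(1−p) = 0.1056.
n = z²·p(1−p)/E² = 1.751² × 0.1056 / 0.044² = 3.0660 × 0.1056 / 0.001936 ≈ 167.24.
Rounding up gives n = 168.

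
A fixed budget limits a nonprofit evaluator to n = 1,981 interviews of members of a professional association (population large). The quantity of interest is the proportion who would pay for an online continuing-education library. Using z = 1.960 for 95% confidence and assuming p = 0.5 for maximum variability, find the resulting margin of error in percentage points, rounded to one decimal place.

SE(p̂) = √[p(1−p)/n] = √[0.2500/1981] = 0.01123.
E = z × SE = 1.960 × 0.01123 = 0.02202, or 2.2 percentage points.

2.2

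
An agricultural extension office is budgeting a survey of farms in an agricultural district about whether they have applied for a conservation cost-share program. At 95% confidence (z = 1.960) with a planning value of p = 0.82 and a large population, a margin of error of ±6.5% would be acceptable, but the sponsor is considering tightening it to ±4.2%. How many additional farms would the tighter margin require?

At ±6.5%: n = 1.960² × 0.1476 / 0.065² ≈ 134.21 → 135.
At ±4.2%: n = 1.960² × 0.1476 / 0.042² ≈ 321.44 → 322.
Additional respondents: 322 − 135 = 187.

187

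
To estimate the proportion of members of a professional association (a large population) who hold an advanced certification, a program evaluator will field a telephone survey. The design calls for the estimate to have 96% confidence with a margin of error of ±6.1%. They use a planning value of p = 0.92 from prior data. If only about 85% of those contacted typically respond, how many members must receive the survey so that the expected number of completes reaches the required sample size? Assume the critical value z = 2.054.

99

Completed interviews needed: n₀ = 2.054² × 0.0736 / 0.061² ≈ 83.45 → 84.
At an 85% response rate, contacts needed = 84 / 0.85 ≈ 98.82 → 99.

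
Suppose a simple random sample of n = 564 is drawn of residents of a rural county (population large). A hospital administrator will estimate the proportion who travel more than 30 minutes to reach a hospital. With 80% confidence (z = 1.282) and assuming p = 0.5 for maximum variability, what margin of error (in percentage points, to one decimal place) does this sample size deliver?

SE(p̂) = √[p(1−p)/n] = √[0.2500/564] = 0.02105.
E = z × SE = 1.282 × 0.02105 = 0.02699, or 2.7 percentage points.

2.7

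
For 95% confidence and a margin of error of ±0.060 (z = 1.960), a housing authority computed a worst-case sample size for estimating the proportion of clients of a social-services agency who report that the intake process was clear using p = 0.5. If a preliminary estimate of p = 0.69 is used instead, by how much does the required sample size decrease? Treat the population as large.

Conservative (p = 0.5): n = 1.960² × 0.25 / 0.060² ≈ 266.78 → 267.
Using p = 0.69: p(1−p) = 0.2139, so n = 1.960² × 0.2139 / 0.060² ≈ 228.26 → 229.
Reduction: 267 − 229 = 38.

38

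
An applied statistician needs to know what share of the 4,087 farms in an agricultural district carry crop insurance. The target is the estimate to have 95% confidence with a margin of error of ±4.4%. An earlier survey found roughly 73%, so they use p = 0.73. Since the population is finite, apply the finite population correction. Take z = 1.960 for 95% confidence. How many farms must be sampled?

358

Unadjusted: n₀ = 1.960² × 0.73 × 0.27 / 0.044² ≈ 391.11, so n₀ = 392.
Finite population correction with N = 4,087: n = n₀ / (1 + (n₀−1)/N) = 392 / (1 + 391/4087) = 392 / 1.0957 ≈ 357.77.
Rounding up, n = 358.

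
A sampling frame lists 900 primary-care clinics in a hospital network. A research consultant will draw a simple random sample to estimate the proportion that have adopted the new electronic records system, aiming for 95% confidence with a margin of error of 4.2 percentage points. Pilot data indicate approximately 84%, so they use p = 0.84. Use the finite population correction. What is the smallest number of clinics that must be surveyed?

222

For 95% confidence, z = 1.960.
Unadjusted: n₀ = 1.960² × 0.84 × 0.16 / 0.042² ≈ 292.69, so n₀ = 293.
Finite population correction with N = 900: n = n₀ / (1 + (n₀−1)/N) = 293 / (1 + 292/900) = 293 / 1.3244 ≈ 221.22.
Rounding up, n = 222.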